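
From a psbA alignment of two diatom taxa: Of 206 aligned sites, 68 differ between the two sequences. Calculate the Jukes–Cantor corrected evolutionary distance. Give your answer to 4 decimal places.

0.4350

p = 68/206 ≈ 0.330097.
d = −(3/4) ln(1 − 4p/3) = −0.75 ln(1 − 0.440129) = −0.75 ln(0.559871)
  = −0.75 × (-0.580049) = 0.435037 substitutions/site.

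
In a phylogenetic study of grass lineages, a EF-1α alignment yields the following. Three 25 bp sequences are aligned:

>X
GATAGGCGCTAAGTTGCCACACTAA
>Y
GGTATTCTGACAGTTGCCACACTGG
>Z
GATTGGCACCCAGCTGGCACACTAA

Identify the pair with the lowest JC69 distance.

X and Z

X–Y: 9/25 differ, p = 0.360, d = 0.490.
X–Z: 6/25 differ, p = 0.240, d = 0.289.
Y–Z: 11/25 differ, p = 0.440, d = 0.663.
The smallest distance is between X and Z.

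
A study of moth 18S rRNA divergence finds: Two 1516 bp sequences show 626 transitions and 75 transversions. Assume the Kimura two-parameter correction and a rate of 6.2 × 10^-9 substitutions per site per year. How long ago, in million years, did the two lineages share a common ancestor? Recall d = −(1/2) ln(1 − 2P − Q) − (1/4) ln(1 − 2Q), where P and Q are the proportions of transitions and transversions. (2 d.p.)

86.06

P = 626/1516 ≈ 0.412929 and Q = 75/1516 ≈ 0.049472.
Under the Kimura two-parameter model, d = −½ ln(1 − 2P − Q) − ¼ ln(1 − 2Q).
1 − 2P − Q = 0.12467, giving −½ ln(0.12467) = 1.041043.
1 − 2Q = 0.901056, giving −¼ ln(0.901056) = 0.026047.
d = 1.041043 + 0.026047 = 1.067090.
Under a molecular clock d = 2μt, so t = d/(2μ) = 1.067090 / (2 × 6.2 × 10^-9) = 86.06 million years.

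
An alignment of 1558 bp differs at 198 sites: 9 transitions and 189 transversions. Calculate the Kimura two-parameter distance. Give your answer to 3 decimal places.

0.141

P = 9/1558 ≈ 0.005777 and Q = 189/1558 ≈ 0.121309.
Under the Kimura two-parameter model, d = −½ ln(1 − 2P − Q) − ¼ ln(1 − 2Q).
1 − 2P − Q = 0.867137, giving −½ ln(0.867137) = 0.071279.
1 − 2Q = 0.757382, giving −¼ ln(0.757382) = 0.069472.
d = 0.071279 + 0.069472 = 0.140751.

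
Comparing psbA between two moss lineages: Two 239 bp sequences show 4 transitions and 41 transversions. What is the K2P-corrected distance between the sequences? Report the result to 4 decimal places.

P = 4/239 ≈ 0.016736 and Q = 41/239 ≈ 0.171548.
Under the Kimura two-parameter model, d = −½ ln(1 − 2P − Q) − ¼ ln(1 − 2Q).
1 − 2P − Q = 0.79498, giving −½ ln(0.79498) = 0.114719.
1 − 2Q = 0.656904, giving −¼ ln(0.656904) = 0.105054.
d = 0.114719 + 0.105054 = 0.219773.

0.2198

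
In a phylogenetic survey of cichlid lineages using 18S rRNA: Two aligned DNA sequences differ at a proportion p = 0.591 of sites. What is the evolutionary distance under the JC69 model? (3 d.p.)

1.163

d = −(3/4) ln(1 − 4p/3) = −0.75 ln(1 − 0.788) = −0.75 ln(0.212)
  = −0.75 × (-1.551169) = 1.163377 substitutions/site.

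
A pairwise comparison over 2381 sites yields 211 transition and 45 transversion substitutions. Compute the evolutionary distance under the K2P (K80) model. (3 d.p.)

0.119

P = 211/2381 ≈ 0.088618 and Q = 45/2381 ≈ 0.0189.
Under the Kimura two-parameter model, d = −½ ln(1 − 2P − Q) − ¼ ln(1 − 2Q).
1 − 2P − Q = 0.803864, giving −½ ln(0.803864) = 0.109163.
1 − 2Q = 0.9622, giving −¼ ln(0.9622) = 0.009633.
d = 0.109163 + 0.009633 = 0.118796.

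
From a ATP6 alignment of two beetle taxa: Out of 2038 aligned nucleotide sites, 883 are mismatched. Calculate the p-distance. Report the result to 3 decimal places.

p = 883/2038 = 0.433267… ≈ 0.433 (to 3 d.p.).

0.433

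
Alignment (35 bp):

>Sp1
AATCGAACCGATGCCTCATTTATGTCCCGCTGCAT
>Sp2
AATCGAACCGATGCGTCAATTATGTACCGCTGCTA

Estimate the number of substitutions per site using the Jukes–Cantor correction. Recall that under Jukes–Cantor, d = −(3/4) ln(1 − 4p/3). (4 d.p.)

The sequences differ at 5 of 35 sites (15, 19, 26, 34, 35), so p = 5/35 ≈ 0.142857.
d = −(3/4) ln(1 − 4p/3) = −0.75 ln(1 − 0.190476) = −0.75 ln(0.809524)
  = −0.75 × (-0.211309) = 0.158482 substitutions/site.

0.1585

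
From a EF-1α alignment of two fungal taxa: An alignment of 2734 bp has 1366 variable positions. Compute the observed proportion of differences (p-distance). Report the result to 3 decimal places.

0.500

p = 1366/2734 = 0.499634… ≈ 0.500 (to 3 d.p.).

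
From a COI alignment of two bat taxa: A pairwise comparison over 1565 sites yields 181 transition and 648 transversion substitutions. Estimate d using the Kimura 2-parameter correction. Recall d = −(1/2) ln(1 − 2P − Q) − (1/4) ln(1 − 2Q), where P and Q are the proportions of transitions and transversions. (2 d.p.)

0.96

P = 181/1565 ≈ 0.115655 and Q = 648/1565 ≈ 0.414058.
Under the Kimura two-parameter model, d = −½ ln(1 − 2P − Q) − ¼ ln(1 − 2Q).
1 − 2P − Q = 0.354632, giving −½ ln(0.354632) = 0.518337.
1 − 2Q = 0.171884, giving −¼ ln(0.171884) = 0.440234.
d = 0.518337 + 0.440234 = 0.958571.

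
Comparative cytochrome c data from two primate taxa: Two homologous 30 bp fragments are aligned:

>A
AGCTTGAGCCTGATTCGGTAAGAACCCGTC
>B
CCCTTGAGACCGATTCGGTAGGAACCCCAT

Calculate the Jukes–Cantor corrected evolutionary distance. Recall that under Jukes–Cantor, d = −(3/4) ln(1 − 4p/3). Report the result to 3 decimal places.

The sequences differ at 8 of 30 sites (1, 2, 9, 11, 21, 28, 29, 30), so p = 8/30 ≈ 0.266667.
d = −(3/4) ln(1 − 4p/3) = −0.75 ln(1 − 0.355556) = −0.75 ln(0.644444)
  = −0.75 × (-0.439367) = 0.329525 substitutions/site.

0.330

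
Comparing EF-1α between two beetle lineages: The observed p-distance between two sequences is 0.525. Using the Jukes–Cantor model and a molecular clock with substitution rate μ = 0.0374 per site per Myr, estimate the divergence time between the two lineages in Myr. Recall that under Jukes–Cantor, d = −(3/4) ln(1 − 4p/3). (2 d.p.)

12.07

d = −(3/4) ln(1 − 4p/3) = −0.75 ln(1 − 0.7) = −0.75 ln(0.3)
  = −0.75 × (-1.203973) = 0.902980 substitutions/site.
Under a molecular clock d = 2μt, so t = d/(2μ) = 0.902980 / (2 × 0.0374) = 12.07 Myr.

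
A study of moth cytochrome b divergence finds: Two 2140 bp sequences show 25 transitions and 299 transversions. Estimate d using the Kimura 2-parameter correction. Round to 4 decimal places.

P = 25/2140 ≈ 0.011682 and Q = 299/2140 ≈ 0.13972.
Under the Kimura two-parameter model, d = −½ ln(1 − 2P − Q) − ¼ ln(1 − 2Q).
1 − 2P − Q = 0.836916, giving −½ ln(0.836916) = 0.089016.
1 − 2Q = 0.72056, giving −¼ ln(0.72056) = 0.081932.
d = 0.089016 + 0.081932 = 0.170948.

0.1709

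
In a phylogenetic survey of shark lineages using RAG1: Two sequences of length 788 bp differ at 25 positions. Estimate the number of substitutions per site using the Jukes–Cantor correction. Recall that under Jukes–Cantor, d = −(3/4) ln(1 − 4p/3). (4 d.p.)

0.0324

p = 25/788 ≈ 0.031726.
d = −(3/4) ln(1 − 4p/3) = −0.75 ln(1 − 0.042301) = −0.75 ln(0.957699)
  = −0.75 × (-0.043222) = 0.032417 substitutions/site.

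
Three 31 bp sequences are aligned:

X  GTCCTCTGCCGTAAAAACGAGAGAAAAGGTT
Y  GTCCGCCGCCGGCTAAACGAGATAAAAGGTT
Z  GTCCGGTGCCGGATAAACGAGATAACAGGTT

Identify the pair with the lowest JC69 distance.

Y and Z

X–Y: 6/31 differ, p = 0.194, d = 0.224.
X–Z: 6/31 differ, p = 0.194, d = 0.224.
Y–Z: 4/31 differ, p = 0.129, d = 0.142.
The smallest distance is between Y and Z.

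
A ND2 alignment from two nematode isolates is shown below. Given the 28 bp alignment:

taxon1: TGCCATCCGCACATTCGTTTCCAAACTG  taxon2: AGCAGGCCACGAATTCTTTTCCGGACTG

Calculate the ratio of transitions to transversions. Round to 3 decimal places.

1.000

Transitions are A↔G and C↔T; transversions are all other mismatches.
Transitions: 5. Transversions: 5.
R = 5/5 = 1.000.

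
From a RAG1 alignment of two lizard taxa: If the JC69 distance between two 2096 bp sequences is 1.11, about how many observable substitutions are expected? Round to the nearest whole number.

1214

Invert JC69: p = (3/4)(1 − e^(−4d/3)) = 0.75 × (1 − e^(-1.48)) = 0.75 × (1 − 0.227638) = 0.579272.
Expected differing sites = pL ≈ 0.579272 × 2096 = 1214.154112 ≈ 1214.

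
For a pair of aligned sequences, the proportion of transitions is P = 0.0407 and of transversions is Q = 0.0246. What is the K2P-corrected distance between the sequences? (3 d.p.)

0.069

Under the Kimura two-parameter model, d = −½ ln(1 − 2P − Q) − ¼ ln(1 − 2Q).
1 − 2P − Q = 0.894, giving −½ ln(0.894) = 0.056025.
1 − 2Q = 0.9508, giving −¼ ln(0.9508) = 0.012613.
d = 0.056025 + 0.012613 = 0.068638.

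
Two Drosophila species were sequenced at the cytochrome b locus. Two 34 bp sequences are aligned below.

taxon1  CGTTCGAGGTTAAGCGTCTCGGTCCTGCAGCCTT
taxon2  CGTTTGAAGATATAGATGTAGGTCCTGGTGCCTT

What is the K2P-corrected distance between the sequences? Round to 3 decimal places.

Of 34 sites, 4 differences are transitions and 7 are transversions, so P = 4/34 ≈ 0.117647 and Q = 7/34 ≈ 0.205882.
Under the Kimura two-parameter model, d = −½ ln(1 − 2P − Q) − ¼ ln(1 − 2Q).
1 − 2P − Q = 0.558824, giving −½ ln(0.558824) = 0.290960.
1 − 2Q = 0.588236, giving −¼ ln(0.588236) = 0.132657.
d = 0.290960 + 0.132657 = 0.423617.

0.424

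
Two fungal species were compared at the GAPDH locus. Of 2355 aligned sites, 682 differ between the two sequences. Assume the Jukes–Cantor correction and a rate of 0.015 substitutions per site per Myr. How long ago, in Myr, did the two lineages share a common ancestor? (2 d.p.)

p = 682/2355 ≈ 0.289597.
d = −(3/4) ln(1 − 4p/3) = −0.75 ln(1 − 0.386129) = −0.75 ln(0.613871)
  = −0.75 × (-0.487970) = 0.365978 substitutions/site.
Under a molecular clock d = 2μt, so t = d/(2μ) = 0.365978 / (2 × 0.015) = 12.20 Myr.

12.20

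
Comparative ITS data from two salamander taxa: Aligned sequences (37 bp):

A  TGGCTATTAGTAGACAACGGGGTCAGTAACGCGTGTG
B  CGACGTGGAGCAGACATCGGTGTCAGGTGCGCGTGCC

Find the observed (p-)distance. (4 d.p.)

The sequences differ at 14 of 37 positions.
p = 14/37 = 0.378378… ≈ 0.3784 (to 4 d.p.).

0.3784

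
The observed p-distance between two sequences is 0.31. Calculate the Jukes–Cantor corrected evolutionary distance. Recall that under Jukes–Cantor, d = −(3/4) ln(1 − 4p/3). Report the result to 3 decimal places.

d = −(3/4) ln(1 − 4p/3) = −0.75 ln(1 − 0.413333) = −0.75 ln(0.586667)
  = −0.75 × (-0.533298) = 0.399974 substitutions/site.

0.400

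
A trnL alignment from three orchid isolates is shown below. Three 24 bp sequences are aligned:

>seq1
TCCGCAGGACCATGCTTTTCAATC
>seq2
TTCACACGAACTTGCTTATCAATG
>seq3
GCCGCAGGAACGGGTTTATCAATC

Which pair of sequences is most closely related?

seq1 and seq3

seq1–seq2: 7/24 differ, p = 0.292, d = 0.369.
seq1–seq3: 6/24 differ, p = 0.250, d = 0.304.
seq2–seq3: 8/24 differ, p = 0.333, d = 0.441.
The smallest distance is between seq1 and seq3.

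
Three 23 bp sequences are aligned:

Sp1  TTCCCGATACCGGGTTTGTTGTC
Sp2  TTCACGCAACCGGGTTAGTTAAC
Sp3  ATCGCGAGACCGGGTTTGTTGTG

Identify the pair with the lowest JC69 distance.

Sp1–Sp2: 6/23 differ, p = 0.261, d = 0.321.
Sp1–Sp3: 4/23 differ, p = 0.174, d = 0.198.
Sp2–Sp3: 8/23 differ, p = 0.348, d = 0.467.
The smallest distance is between Sp1 and Sp3.

Sp1 and Sp3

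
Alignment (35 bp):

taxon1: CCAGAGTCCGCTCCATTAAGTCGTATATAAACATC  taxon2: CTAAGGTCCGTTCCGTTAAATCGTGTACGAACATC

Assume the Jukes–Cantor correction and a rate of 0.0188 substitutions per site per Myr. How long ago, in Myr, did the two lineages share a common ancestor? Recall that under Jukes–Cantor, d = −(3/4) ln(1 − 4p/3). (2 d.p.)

8.37

The sequences differ at 9 of 35 sites (2, 4, 5, 11, 15, 20, 25, 28, 29), so p = 9/35 ≈ 0.257143.
d = −(3/4) ln(1 − 4p/3) = −0.75 ln(1 − 0.342857) = −0.75 ln(0.657143)
  = −0.75 × (-0.419854) = 0.314891 substitutions/site.
Under a molecular clock d = 2μt, so t = d/(2μ) = 0.314891 / (2 × 0.0188) = 8.37 Myr.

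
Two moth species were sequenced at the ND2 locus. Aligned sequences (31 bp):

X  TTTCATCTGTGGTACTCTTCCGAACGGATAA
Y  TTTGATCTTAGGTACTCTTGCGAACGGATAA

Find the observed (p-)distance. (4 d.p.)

The sequences differ at 4 of 31 positions (sites 4, 9, 10, 20).
p = 4/31 = 0.129032… ≈ 0.1290 (to 4 d.p.).

0.1290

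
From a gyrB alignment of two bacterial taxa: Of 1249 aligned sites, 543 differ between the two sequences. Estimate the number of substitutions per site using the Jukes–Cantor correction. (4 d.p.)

p = 543/1249 ≈ 0.434748.
d = −(3/4) ln(1 − 4p/3) = −0.75 ln(1 − 0.579664) = −0.75 ln(0.420336)
  = −0.75 × (-0.866701) = 0.650026 substitutions/site.

0.6500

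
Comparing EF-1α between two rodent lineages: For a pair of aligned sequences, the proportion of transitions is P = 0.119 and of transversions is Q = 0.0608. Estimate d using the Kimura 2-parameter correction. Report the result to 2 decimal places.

0.21

Under the Kimura two-parameter model, d = −½ ln(1 − 2P − Q) − ¼ ln(1 − 2Q).
1 − 2P − Q = 0.7012, giving −½ ln(0.7012) = 0.177481.
1 − 2Q = 0.8784, giving −¼ ln(0.8784) = 0.032413.
d = 0.177481 + 0.032413 = 0.209894.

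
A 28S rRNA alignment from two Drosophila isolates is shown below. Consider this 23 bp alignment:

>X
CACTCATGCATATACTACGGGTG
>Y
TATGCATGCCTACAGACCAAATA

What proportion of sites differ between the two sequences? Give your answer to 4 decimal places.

0.5217

The sequences differ at 12 of 23 positions.
p = 12/23 = 0.521739… ≈ 0.5217 (to 4 d.p.).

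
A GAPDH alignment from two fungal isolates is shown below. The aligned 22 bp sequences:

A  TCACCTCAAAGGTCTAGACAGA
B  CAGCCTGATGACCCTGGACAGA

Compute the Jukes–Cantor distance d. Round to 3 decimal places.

0.699

The sequences differ at 10 of 22 sites (1, 2, 3, 7, 9, 10, 11, 12, 13, 16), so p = 10/22 ≈ 0.454545.
d = −(3/4) ln(1 − 4p/3) = −0.75 ln(1 − 0.60606) = −0.75 ln(0.39394)
  = −0.75 × (-0.931557) = 0.698668 substitutions/site.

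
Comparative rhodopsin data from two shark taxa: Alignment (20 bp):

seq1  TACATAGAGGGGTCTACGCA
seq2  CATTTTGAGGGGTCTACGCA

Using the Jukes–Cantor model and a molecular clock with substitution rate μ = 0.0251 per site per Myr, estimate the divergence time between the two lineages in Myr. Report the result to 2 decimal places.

4.63

The sequences differ at 4 of 20 sites (1, 3, 4, 6), so p = 4/20 = 0.2.
d = −(3/4) ln(1 − 4p/3) = −0.75 ln(1 − 0.266667) = −0.75 ln(0.733333)
  = −0.75 × (-0.310155) = 0.232616 substitutions/site.
Under a molecular clock d = 2μt, so t = d/(2μ) = 0.232616 / (2 × 0.0251) = 4.63 Myr.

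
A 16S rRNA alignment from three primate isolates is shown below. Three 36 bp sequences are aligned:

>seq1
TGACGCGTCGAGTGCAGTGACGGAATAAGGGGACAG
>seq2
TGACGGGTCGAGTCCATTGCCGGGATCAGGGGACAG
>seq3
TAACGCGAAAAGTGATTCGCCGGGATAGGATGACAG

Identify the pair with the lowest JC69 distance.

seq1 and seq2

seq1–seq2: 6/36 differ, p = 0.167, d = 0.188.
seq1–seq3: 13/36 differ, p = 0.361, d = 0.493.
seq2–seq3: 13/36 differ, p = 0.361, d = 0.493.
The smallest distance is between seq1 and seq2.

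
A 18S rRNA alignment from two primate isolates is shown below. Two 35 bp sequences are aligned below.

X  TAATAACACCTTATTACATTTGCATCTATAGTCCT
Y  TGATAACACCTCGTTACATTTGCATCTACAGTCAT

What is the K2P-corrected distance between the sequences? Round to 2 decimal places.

0.16

Of 35 sites, 4 differences are transitions and 1 are transversions, so P = 4/35 ≈ 0.114286 and Q = 1/35 ≈ 0.028571.
Under the Kimura two-parameter model, d = −½ ln(1 − 2P − Q) − ¼ ln(1 − 2Q).
1 − 2P − Q = 0.742857, giving −½ ln(0.742857) = 0.148626.
1 − 2Q = 0.942858, giving −¼ ln(0.942858) = 0.014710.
d = 0.148626 + 0.014710 = 0.163336.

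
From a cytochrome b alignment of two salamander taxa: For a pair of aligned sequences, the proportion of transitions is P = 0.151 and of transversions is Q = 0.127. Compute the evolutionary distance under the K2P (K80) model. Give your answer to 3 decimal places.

Under the Kimura two-parameter model, d = −½ ln(1 − 2P − Q) − ¼ ln(1 − 2Q).
1 − 2P − Q = 0.571, giving −½ ln(0.571) = 0.280183.
1 − 2Q = 0.746, giving −¼ ln(0.746) = 0.073257.
d = 0.280183 + 0.073257 = 0.353440.

0.353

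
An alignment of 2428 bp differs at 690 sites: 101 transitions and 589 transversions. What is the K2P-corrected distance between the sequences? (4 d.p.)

P = 101/2428 ≈ 0.041598 and Q = 589/2428 ≈ 0.242586.
Under the Kimura two-parameter model, d = −½ ln(1 − 2P − Q) − ¼ ln(1 − 2Q).
1 − 2P − Q = 0.674218, giving −½ ln(0.674218) = 0.197101.
1 − 2Q = 0.514828, giving −¼ ln(0.514828) = 0.165981.
d = 0.197101 + 0.165981 = 0.363082.

0.3631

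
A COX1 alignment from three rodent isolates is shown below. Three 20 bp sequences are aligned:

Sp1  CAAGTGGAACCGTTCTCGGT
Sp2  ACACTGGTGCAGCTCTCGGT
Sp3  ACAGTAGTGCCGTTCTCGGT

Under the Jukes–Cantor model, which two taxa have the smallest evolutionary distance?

Sp2 and Sp3

Sp1–Sp2: 7/20 differ, p = 0.350, d = 0.471.
Sp1–Sp3: 5/20 differ, p = 0.250, d = 0.304.
Sp2–Sp3: 4/20 differ, p = 0.200, d = 0.233.
The smallest distance is between Sp2 and Sp3.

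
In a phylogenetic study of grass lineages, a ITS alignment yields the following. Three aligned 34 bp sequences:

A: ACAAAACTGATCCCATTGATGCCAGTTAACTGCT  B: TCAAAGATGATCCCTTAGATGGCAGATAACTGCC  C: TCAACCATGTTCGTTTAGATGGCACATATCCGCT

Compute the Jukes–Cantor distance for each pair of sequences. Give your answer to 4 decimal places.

A–B: 8/34 sites differ → p ≈ 0.235294, d = −0.75 ln(1 − 0.313725) = 0.282358 ≈ 0.2824.
A–C: 14/34 sites differ → p ≈ 0.411765, d = −0.75 ln(1 − 0.54902) = 0.597249 ≈ 0.5972.
B–C: 9/34 sites differ → p ≈ 0.264706, d = −0.75 ln(1 − 0.352941) = 0.326488 ≈ 0.3265.

d(A,B) = 0.2824, d(A,C) = 0.5972, d(B,C) = 0.3265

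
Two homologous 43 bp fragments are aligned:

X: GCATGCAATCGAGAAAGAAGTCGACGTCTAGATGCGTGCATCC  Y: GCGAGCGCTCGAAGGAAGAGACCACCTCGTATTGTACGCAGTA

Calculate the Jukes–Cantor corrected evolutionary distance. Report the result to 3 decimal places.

0.860

The sequences differ at 22 of 43 sites, so p = 22/43 ≈ 0.511628.
d = −(3/4) ln(1 − 4p/3) = −0.75 ln(1 − 0.682171) = −0.75 ln(0.317829)
  = −0.75 × (-1.146242) = 0.859682 substitutions/site.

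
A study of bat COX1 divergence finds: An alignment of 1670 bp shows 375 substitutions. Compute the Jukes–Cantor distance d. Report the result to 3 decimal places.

0.267

p = 375/1670 ≈ 0.224551.
d = −(3/4) ln(1 − 4p/3) = −0.75 ln(1 − 0.299401) = −0.75 ln(0.700599)
  = −0.75 × (-0.355820) = 0.266865 substitutions/site.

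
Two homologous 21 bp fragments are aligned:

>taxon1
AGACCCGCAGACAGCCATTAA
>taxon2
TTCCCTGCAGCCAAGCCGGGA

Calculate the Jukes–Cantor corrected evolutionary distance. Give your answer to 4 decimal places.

0.8990

The sequences differ at 11 of 21 sites, so p = 11/21 ≈ 0.52381.
d = −(3/4) ln(1 − 4p/3) = −0.75 ln(1 − 0.698413) = −0.75 ln(0.301587)
  = −0.75 × (-1.198697) = 0.899023 substitutions/site.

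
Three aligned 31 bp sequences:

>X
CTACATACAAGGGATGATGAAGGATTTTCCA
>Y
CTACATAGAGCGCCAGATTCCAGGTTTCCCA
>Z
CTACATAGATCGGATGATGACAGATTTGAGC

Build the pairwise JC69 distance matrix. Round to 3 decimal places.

d(X,Y) = 0.544, d(X,Z) = 0.367, d(Y,Z) = 0.481

X–Y: 12/31 sites differ → p ≈ 0.387097, d = −0.75 ln(1 − 0.516129) = 0.544453 ≈ 0.544.
X–Z: 9/31 sites differ → p ≈ 0.290323, d = −0.75 ln(1 − 0.387097) = 0.367161 ≈ 0.367.
Y–Z: 11/31 sites differ → p ≈ 0.354839, d = −0.75 ln(1 − 0.473119) = 0.480585 ≈ 0.481.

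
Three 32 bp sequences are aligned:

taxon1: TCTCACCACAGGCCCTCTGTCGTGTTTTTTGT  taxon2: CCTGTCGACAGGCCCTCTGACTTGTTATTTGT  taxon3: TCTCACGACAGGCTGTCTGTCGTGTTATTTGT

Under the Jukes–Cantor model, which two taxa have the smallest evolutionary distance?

taxon1–taxon2: 7/32 differ, p = 0.219, d = 0.259.
taxon1–taxon3: 4/32 differ, p = 0.125, d = 0.137.
taxon2–taxon3: 7/32 differ, p = 0.219, d = 0.259.
The smallest distance is between taxon1 and taxon3.

taxon1 and taxon3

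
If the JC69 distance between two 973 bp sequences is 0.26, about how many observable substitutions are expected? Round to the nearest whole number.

214

Invert JC69: p = (3/4)(1 − e^(−4d/3)) = 0.75 × (1 − e^(-0.346667)) = 0.75 × (1 − 0.707041) = 0.219719.
Expected differing sites = pL ≈ 0.219719 × 973 = 213.786587 ≈ 214.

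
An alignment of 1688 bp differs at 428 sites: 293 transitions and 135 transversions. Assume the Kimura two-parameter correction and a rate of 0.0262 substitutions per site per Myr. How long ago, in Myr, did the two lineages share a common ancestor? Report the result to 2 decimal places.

6.15

P = 293/1688 ≈ 0.173578 and Q = 135/1688 ≈ 0.079976.
Under the Kimura two-parameter model, d = −½ ln(1 − 2P − Q) − ¼ ln(1 − 2Q).
1 − 2P − Q = 0.572868, giving −½ ln(0.572868) = 0.278550.
1 − 2Q = 0.840048, giving −¼ ln(0.840048) = 0.043574.
d = 0.278550 + 0.043574 = 0.322124.
Under a molecular clock d = 2μt, so t = d/(2μ) = 0.322124 / (2 × 0.0262) = 6.15 Myr.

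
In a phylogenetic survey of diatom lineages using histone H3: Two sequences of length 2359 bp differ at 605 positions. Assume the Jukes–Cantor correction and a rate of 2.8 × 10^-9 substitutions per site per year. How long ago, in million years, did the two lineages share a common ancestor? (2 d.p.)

56.05

p = 605/2359 ≈ 0.256465.
d = −(3/4) ln(1 − 4p/3) = −0.75 ln(1 − 0.341953) = −0.75 ln(0.658047)
  = −0.75 × (-0.418479) = 0.313859 substitutions/site.
Under a molecular clock d = 2μt, so t = d/(2μ) = 0.313859 / (2 × 2.8 × 10^-9) = 56.05 million years.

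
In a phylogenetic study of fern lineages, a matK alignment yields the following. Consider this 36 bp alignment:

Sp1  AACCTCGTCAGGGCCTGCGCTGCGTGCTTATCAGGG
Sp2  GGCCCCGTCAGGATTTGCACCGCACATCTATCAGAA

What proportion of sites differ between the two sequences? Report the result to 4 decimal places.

0.4167

The sequences differ at 15 of 36 positions.
p = 15/36 = 0.416666… ≈ 0.4167 (to 4 d.p.).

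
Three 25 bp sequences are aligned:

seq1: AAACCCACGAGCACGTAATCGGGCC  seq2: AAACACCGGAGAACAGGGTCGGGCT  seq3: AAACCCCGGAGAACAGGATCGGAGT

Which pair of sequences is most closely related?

seq2 and seq3

seq1–seq2: 9/25 differ, p = 0.360, d = 0.490.
seq1–seq3: 9/25 differ, p = 0.360, d = 0.490.
seq2–seq3: 4/25 differ, p = 0.160, d = 0.180.
The smallest distance is between seq2 and seq3.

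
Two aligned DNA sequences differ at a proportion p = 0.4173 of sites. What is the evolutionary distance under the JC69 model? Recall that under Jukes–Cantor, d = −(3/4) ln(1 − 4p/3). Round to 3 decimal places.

d = −(3/4) ln(1 − 4p/3) = −0.75 ln(1 − 0.5564) = −0.75 ln(0.4436)
  = −0.75 × (-0.812832) = 0.609624 substitutions/site.

0.610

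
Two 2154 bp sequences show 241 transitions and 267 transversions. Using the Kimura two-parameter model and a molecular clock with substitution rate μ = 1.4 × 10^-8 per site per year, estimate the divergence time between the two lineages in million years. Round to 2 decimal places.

P = 241/2154 ≈ 0.111885 and Q = 267/2154 ≈ 0.123955.
Under the Kimura two-parameter model, d = −½ ln(1 − 2P − Q) − ¼ ln(1 − 2Q).
1 − 2P − Q = 0.652275, giving −½ ln(0.652275) = 0.213645.
1 − 2Q = 0.75209, giving −¼ ln(0.75209) = 0.071225.
d = 0.213645 + 0.071225 = 0.284870.
Under a molecular clock d = 2μt, so t = d/(2μ) = 0.284870 / (2 × 1.4 × 10^-8) = 10.17 million years.

10.17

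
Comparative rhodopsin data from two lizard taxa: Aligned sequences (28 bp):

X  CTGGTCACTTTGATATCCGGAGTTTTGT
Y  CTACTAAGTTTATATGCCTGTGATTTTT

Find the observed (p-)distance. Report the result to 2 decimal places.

The sequences differ at 13 of 28 positions.
p = 13/28 = 0.464285… ≈ 0.46 (to 2 d.p.).

0.46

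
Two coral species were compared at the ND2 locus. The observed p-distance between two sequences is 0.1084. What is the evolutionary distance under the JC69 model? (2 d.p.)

d = −(3/4) ln(1 − 4p/3) = −0.75 ln(1 − 0.144533) = −0.75 ln(0.855467)
  = −0.75 × (-0.156108) = 0.117081 substitutions/site.

0.12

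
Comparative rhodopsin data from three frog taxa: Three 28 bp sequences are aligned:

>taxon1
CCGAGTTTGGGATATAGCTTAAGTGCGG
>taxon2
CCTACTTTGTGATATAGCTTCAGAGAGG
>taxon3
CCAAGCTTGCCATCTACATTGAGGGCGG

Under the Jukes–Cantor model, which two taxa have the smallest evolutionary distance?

taxon1–taxon2: 6/28 differ, p = 0.214, d = 0.252.
taxon1–taxon3: 9/28 differ, p = 0.321, d = 0.420.
taxon2–taxon3: 11/28 differ, p = 0.393, d = 0.556.
The smallest distance is between taxon1 and taxon2.

taxon1 and taxon2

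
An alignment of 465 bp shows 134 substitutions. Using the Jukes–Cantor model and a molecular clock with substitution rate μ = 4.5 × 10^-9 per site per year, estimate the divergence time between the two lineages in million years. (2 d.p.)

p = 134/465 ≈ 0.288172.
d = −(3/4) ln(1 − 4p/3) = −0.75 ln(1 − 0.384229) = −0.75 ln(0.615771)
  = −0.75 × (-0.484880) = 0.363660 substitutions/site.
Under a molecular clock d = 2μt, so t = d/(2μ) = 0.363660 / (2 × 4.5 × 10^-9) = 40.41 million years.

40.41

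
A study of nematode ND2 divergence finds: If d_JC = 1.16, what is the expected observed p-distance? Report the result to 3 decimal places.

0.590

p = (3/4)(1 − e^(−4d/3)) = 0.75 × (1 − e^(-1.546667)) = 0.75 × (1 − 0.212957) = 0.590282.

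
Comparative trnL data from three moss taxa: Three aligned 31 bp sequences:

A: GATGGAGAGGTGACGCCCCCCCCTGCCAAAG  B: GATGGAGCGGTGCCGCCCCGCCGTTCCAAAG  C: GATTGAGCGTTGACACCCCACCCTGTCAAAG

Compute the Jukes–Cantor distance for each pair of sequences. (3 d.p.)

A–B: 5/31 sites differ → p ≈ 0.16129, d = −0.75 ln(1 − 0.215053) = 0.181604 ≈ 0.182.
A–C: 6/31 sites differ → p ≈ 0.193548, d = −0.75 ln(1 − 0.258064) = 0.223869 ≈ 0.224.
B–C: 8/31 sites differ → p ≈ 0.258065, d = −0.75 ln(1 − 0.344087) = 0.316295 ≈ 0.316.

d(A,B) = 0.182, d(A,C) = 0.224, d(B,C) = 0.316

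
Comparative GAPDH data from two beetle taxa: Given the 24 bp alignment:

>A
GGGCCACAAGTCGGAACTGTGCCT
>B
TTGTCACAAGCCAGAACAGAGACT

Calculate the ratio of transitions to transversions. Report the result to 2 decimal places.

Transitions are A↔G and C↔T; transversions are all other mismatches.
Transitions: 3. Transversions: 5.
R = 3/5 = 0.60.

0.60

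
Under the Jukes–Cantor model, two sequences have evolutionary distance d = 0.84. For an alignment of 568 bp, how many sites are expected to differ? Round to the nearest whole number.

Invert JC69: p = (3/4)(1 − e^(−4d/3)) = 0.75 × (1 − e^(-1.12)) = 0.75 × (1 − 0.326280) = 0.505290.
Expected differing sites = pL ≈ 0.505290 × 568 = 287.00472 ≈ 287.

287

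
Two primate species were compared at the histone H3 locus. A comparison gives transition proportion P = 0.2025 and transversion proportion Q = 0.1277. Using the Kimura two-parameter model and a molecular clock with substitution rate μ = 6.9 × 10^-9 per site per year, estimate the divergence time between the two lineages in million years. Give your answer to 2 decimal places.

Under the Kimura two-parameter model, d = −½ ln(1 − 2P − Q) − ¼ ln(1 − 2Q).
1 − 2P − Q = 0.4673, giving −½ ln(0.4673) = 0.380392.
1 − 2Q = 0.7446, giving −¼ ln(0.7446) = 0.073727.
d = 0.380392 + 0.073727 = 0.454119.
Under a molecular clock d = 2μt, so t = d/(2μ) = 0.454119 / (2 × 6.9 × 10^-9) = 32.91 million years.

32.91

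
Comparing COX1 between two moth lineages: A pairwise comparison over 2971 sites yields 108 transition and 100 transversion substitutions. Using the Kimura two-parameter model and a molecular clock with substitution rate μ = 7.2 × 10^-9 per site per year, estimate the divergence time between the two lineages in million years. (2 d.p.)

P = 108/2971 ≈ 0.036351 and Q = 100/2971 ≈ 0.033659.
Under the Kimura two-parameter model, d = −½ ln(1 − 2P − Q) − ¼ ln(1 − 2Q).
1 − 2P − Q = 0.893639, giving −½ ln(0.893639) = 0.056227.
1 − 2Q = 0.932682, giving −¼ ln(0.932682) = 0.017423.
d = 0.056227 + 0.017423 = 0.073650.
Under a molecular clock d = 2μt, so t = d/(2μ) = 0.073650 / (2 × 7.2 × 10^-9) = 5.11 million years.

5.11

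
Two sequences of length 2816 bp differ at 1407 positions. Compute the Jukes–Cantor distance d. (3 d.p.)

p = 1407/2816 ≈ 0.499645.
d = −(3/4) ln(1 − 4p/3) = −0.75 ln(1 − 0.666193) = −0.75 ln(0.333807)
  = −0.75 × (-1.097192) = 0.822894 substitutions/site.

0.823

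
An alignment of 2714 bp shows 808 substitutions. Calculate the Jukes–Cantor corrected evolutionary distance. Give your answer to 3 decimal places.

0.379

p = 808/2714 ≈ 0.297716.
d = −(3/4) ln(1 − 4p/3) = −0.75 ln(1 − 0.396955) = −0.75 ln(0.603045)
  = −0.75 × (-0.505763) = 0.379322 substitutions/site.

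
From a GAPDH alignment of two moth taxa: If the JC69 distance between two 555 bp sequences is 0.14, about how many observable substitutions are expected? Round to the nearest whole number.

Invert JC69: p = (3/4)(1 − e^(−4d/3)) = 0.75 × (1 − e^(-0.186667)) = 0.75 × (1 − 0.829720) = 0.127710.
Expected differing sites = pL ≈ 0.127710 × 555 = 70.87905 ≈ 71.

71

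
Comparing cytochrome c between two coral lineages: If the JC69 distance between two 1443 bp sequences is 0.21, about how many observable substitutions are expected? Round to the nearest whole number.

Invert JC69: p = (3/4)(1 − e^(−4d/3)) = 0.75 × (1 − e^(-0.28)) = 0.75 × (1 − 0.755784) = 0.183162.
Expected differing sites = pL ≈ 0.183162 × 1443 = 264.302766 ≈ 264.

264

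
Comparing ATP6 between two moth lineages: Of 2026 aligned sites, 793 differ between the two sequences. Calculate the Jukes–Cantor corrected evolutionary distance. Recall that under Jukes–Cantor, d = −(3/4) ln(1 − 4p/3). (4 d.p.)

p = 793/2026 ≈ 0.391412.
d = −(3/4) ln(1 − 4p/3) = −0.75 ln(1 − 0.521883) = −0.75 ln(0.478117)
  = −0.75 × (-0.737900) = 0.553425 substitutions/site.

0.5534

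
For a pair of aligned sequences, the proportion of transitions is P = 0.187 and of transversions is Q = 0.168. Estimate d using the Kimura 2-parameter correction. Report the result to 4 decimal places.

Under the Kimura two-parameter model, d = −½ ln(1 − 2P − Q) − ¼ ln(1 − 2Q).
1 − 2P − Q = 0.458, giving −½ ln(0.458) = 0.390443.
1 − 2Q = 0.664, giving −¼ ln(0.664) = 0.102368.
d = 0.390443 + 0.102368 = 0.492811.

0.4928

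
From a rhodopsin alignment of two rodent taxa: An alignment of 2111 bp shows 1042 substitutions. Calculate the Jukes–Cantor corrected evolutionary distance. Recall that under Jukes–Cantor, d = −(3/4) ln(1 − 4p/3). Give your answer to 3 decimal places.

p = 1042/2111 ≈ 0.493605.
d = −(3/4) ln(1 − 4p/3) = −0.75 ln(1 − 0.65814) = −0.75 ln(0.34186)
  = −0.75 × (-1.073354) = 0.805016 substitutions/site.

0.805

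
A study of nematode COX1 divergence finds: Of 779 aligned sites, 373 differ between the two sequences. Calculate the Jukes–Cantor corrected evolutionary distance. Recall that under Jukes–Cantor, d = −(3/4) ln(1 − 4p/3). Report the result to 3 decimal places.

0.763

p = 373/779 ≈ 0.478819.
d = −(3/4) ln(1 − 4p/3) = −0.75 ln(1 − 0.638425) = −0.75 ln(0.361575)
  = −0.75 × (-1.017286) = 0.762965 substitutions/site.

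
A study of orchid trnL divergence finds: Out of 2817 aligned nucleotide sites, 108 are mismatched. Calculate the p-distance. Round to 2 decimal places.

0.04

p = 108/2817 = 0.038338… ≈ 0.04 (to 2 d.p.).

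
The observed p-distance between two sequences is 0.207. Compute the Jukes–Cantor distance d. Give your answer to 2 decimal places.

d = −(3/4) ln(1 − 4p/3) = −0.75 ln(1 − 0.276) = −0.75 ln(0.724)
  = −0.75 × (-0.322964) = 0.242223 substitutions/site.

0.24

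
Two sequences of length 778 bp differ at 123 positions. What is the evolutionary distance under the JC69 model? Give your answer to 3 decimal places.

p = 123/778 ≈ 0.158098.
d = −(3/4) ln(1 − 4p/3) = −0.75 ln(1 − 0.210797) = −0.75 ln(0.789203)
  = −0.75 × (-0.236732) = 0.177549 substitutions/site.

0.178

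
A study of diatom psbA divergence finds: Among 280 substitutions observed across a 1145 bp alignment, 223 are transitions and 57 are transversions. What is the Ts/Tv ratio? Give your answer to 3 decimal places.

R = 223/57 = 3.912280… ≈ 3.912 (to 3 d.p.).

3.912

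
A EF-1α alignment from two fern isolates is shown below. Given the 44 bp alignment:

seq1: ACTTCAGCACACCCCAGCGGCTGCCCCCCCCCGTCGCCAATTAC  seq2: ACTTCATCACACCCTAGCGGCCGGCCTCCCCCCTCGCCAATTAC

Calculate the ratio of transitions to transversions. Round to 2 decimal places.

Transitions are A↔G and C↔T; transversions are all other mismatches.
Transitions: 3. Transversions: 3.
R = 3/3 = 1.00.

1.00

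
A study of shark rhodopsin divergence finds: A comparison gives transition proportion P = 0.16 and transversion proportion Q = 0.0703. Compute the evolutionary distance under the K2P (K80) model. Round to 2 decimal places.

0.29

Under the Kimura two-parameter model, d = −½ ln(1 − 2P − Q) − ¼ ln(1 − 2Q).
1 − 2P − Q = 0.6097, giving −½ ln(0.6097) = 0.247394.
1 − 2Q = 0.8594, giving −¼ ln(0.8594) = 0.037880.
d = 0.247394 + 0.037880 = 0.285274.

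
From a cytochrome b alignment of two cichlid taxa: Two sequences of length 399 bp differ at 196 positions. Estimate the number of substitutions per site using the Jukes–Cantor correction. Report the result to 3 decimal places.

p = 196/399 ≈ 0.491228.
d = −(3/4) ln(1 − 4p/3) = −0.75 ln(1 − 0.654971) = −0.75 ln(0.345029)
  = −0.75 × (-1.064127) = 0.798095 substitutions/site.

0.798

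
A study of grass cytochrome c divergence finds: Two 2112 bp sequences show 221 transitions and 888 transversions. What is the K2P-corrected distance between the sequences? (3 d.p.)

0.956

P = 221/2112 ≈ 0.10464 and Q = 888/2112 ≈ 0.420455.
Under the Kimura two-parameter model, d = −½ ln(1 − 2P − Q) − ¼ ln(1 − 2Q).
1 − 2P − Q = 0.370265, giving −½ ln(0.370265) = 0.496768.
1 − 2Q = 0.15909, giving −¼ ln(0.15909) = 0.459571.
d = 0.496768 + 0.459571 = 0.956339.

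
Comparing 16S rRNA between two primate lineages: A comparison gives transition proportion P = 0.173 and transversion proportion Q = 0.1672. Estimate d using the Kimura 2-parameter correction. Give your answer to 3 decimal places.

Under the Kimura two-parameter model, d = −½ ln(1 − 2P − Q) − ¼ ln(1 − 2Q).
1 − 2P − Q = 0.4868, giving −½ ln(0.4868) = 0.359951.
1 − 2Q = 0.6656, giving −¼ ln(0.6656) = 0.101767.
d = 0.359951 + 0.101767 = 0.461718.

0.462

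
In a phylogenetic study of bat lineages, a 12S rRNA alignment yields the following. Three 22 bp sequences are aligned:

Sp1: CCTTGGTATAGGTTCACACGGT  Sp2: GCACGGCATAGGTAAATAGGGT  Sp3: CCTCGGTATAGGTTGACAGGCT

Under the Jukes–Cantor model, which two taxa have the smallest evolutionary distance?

Sp1–Sp2: 8/22 differ, p = 0.364, d = 0.497.
Sp1–Sp3: 4/22 differ, p = 0.182, d = 0.208.
Sp2–Sp3: 7/22 differ, p = 0.318, d = 0.414.
The smallest distance is between Sp1 and Sp3.

Sp1 and Sp3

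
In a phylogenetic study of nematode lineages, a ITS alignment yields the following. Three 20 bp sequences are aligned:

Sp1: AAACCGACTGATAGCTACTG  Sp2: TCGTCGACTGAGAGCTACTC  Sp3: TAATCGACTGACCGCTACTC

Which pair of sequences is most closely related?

Sp2 and Sp3

Sp1–Sp2: 6/20 differ, p = 0.300, d = 0.383.
Sp1–Sp3: 5/20 differ, p = 0.250, d = 0.304.
Sp2–Sp3: 4/20 differ, p = 0.200, d = 0.233.
The smallest distance is between Sp2 and Sp3.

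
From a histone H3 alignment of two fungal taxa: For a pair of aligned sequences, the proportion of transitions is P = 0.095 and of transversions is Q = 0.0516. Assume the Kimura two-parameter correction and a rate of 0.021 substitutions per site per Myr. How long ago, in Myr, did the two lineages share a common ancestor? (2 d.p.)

3.94

Under the Kimura two-parameter model, d = −½ ln(1 − 2P − Q) − ¼ ln(1 − 2Q).
1 − 2P − Q = 0.7584, giving −½ ln(0.7584) = 0.138272.
1 − 2Q = 0.8968, giving −¼ ln(0.8968) = 0.027231.
d = 0.138272 + 0.027231 = 0.165503.
Under a molecular clock d = 2μt, so t = d/(2μ) = 0.165503 / (2 × 0.021) = 3.94 Myr.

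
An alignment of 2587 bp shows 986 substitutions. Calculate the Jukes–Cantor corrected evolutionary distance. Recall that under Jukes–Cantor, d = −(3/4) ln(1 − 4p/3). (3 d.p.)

0.532

p = 986/2587 ≈ 0.381136.
d = −(3/4) ln(1 − 4p/3) = −0.75 ln(1 − 0.508181) = −0.75 ln(0.491819)
  = −0.75 × (-0.709645) = 0.532234 substitutions/site.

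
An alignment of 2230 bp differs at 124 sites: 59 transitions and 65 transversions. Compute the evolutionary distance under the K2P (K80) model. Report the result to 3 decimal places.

P = 59/2230 ≈ 0.026457 and Q = 65/2230 ≈ 0.029148.
Under the Kimura two-parameter model, d = −½ ln(1 − 2P − Q) − ¼ ln(1 − 2Q).
1 − 2P − Q = 0.917938, giving −½ ln(0.917938) = 0.042813.
1 − 2Q = 0.941704, giving −¼ ln(0.941704) = 0.015016.
d = 0.042813 + 0.015016 = 0.057829.

0.058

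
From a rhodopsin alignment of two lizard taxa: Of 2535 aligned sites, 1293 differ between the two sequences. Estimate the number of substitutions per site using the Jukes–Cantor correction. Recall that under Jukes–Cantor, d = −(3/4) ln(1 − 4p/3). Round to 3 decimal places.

p = 1293/2535 ≈ 0.510059.
d = −(3/4) ln(1 − 4p/3) = −0.75 ln(1 − 0.680079) = −0.75 ln(0.319921)
  = −0.75 × (-1.139681) = 0.854761 substitutions/site.

0.855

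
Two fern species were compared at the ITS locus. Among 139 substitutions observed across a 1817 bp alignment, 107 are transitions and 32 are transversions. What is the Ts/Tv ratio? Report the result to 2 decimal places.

3.34

R = 107/32 = 3.34375 ≈ 3.34 (to 2 d.p.).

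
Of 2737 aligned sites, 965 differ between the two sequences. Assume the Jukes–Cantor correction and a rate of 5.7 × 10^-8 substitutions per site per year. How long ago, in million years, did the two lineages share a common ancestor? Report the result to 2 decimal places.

p = 965/2737 ≈ 0.352576.
d = −(3/4) ln(1 − 4p/3) = −0.75 ln(1 − 0.470101) = −0.75 ln(0.529899)
  = −0.75 × (-0.635069) = 0.476302 substitutions/site.
Under a molecular clock d = 2μt, so t = d/(2μ) = 0.476302 / (2 × 5.7 × 10^-8) = 4.18 million years.

4.18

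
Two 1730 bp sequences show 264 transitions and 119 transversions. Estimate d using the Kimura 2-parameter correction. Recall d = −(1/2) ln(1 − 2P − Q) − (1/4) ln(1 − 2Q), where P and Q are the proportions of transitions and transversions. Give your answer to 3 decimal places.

0.271

P = 264/1730 ≈ 0.152601 and Q = 119/1730 ≈ 0.068786.
Under the Kimura two-parameter model, d = −½ ln(1 − 2P − Q) − ¼ ln(1 − 2Q).
1 − 2P − Q = 0.626012, giving −½ ln(0.626012) = 0.234193.
1 − 2Q = 0.862428, giving −¼ ln(0.862428) = 0.037001.
d = 0.234193 + 0.037001 = 0.271194.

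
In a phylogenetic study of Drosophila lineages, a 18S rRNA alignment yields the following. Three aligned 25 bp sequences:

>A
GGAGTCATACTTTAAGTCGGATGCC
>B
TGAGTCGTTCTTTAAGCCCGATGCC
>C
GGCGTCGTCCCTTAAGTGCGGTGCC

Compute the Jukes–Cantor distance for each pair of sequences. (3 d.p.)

d(A,B) = 0.233, d(A,C) = 0.351, d(B,C) = 0.351

A–B: 5/25 sites differ → p = 0.2, d = −0.75 ln(1 − 0.266667) = 0.232617 ≈ 0.233.
A–C: 7/25 sites differ → p = 0.28, d = −0.75 ln(1 − 0.373333) = 0.350505 ≈ 0.351.
B–C: 7/25 sites differ → p = 0.28, d = −0.75 ln(1 − 0.373333) = 0.350505 ≈ 0.351.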